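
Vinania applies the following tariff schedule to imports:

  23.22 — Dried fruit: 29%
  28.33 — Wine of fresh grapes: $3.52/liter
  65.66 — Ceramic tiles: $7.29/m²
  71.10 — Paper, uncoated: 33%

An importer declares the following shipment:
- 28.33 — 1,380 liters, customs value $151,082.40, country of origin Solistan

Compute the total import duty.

$4,857.60

Line 1 (28.33, Solistan, 1,380 liters, $151,082.40):
Base rate for 28.33 is $3.52/liter.
Duty = 1,380 × $3.52 = $4,857.60.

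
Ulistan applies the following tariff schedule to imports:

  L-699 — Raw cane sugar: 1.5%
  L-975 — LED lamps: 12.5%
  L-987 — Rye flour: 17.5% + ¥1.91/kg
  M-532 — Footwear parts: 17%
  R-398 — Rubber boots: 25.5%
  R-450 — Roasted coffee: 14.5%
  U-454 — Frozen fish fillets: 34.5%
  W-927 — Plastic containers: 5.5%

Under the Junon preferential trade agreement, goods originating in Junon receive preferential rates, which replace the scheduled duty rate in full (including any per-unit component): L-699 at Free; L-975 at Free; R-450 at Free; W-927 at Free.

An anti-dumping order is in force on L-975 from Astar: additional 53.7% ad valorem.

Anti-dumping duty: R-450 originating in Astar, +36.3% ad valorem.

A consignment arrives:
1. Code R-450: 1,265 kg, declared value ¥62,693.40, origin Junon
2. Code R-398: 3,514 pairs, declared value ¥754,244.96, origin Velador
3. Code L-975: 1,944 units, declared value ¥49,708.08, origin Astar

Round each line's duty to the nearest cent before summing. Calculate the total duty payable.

¥225,239.21

Line 1 (R-450, Junon, 1,265 kg, ¥62,693.40):
Base rate for R-450 is 14.5%.
Origin Junon qualifies under the Ulistan–Junon agreement and R-450 is covered: preferential rate Free applies instead.
The additional-duty order on R-450 targets Astar, not Junon; it does not apply.
Duty = ¥62,693.40 × 0% = ¥0.00.
Line 2 (R-398, Velador, 3,514 pairs, ¥754,244.96):
Base rate for R-398 is 25.5%.
Duty = ¥754,244.96 × 25.5% = ¥192,332.46.
Line 3 (L-975, Astar, 1,944 units, ¥49,708.08):
Base rate for L-975 is 12.5%.
L-975 has an FTA preferential rate, but origin Astar is not Junon; base rate stands.
Additional duty on L-975 from Astar: +53.7%. Applied ad valorem rate: 12.5% + 53.7% = 66.2%.
Duty = ¥49,708.08 × 66.2% = ¥32,906.75.
Total = ¥0.00 + ¥192,332.46 + ¥32,906.75 = ¥225,239.21.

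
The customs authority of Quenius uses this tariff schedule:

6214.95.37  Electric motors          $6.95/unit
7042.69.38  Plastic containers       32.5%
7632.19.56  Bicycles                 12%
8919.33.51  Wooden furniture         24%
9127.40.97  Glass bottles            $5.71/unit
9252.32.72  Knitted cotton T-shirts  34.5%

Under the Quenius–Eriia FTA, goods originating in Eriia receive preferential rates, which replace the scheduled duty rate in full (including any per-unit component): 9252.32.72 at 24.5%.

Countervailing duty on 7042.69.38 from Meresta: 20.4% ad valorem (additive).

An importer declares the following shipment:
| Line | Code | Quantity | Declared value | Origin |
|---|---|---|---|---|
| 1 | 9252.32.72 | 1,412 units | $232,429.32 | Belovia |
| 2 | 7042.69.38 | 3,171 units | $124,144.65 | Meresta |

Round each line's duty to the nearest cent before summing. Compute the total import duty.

Line 1 (9252.32.72, Belovia, 1,412 units, $232,429.32):
Base rate for 9252.32.72 is 34.5%.
9252.32.72 has an FTA preferential rate, but origin Belovia is not Eriia; base rate stands.
Duty = $232,429.32 × 34.5% = $80,188.12.
Line 2 (7042.69.38, Meresta, 3,171 units, $124,144.65):
Base rate for 7042.69.38 is 32.5%.
Additional duty on 7042.69.38 from Meresta: +20.4%. Applied ad valorem rate: 32.5% + 20.4% = 52.9%.
Duty = $124,144.65 × 52.9% = $65,672.52.
Total = $80,188.12 + $65,672.52 = $145,860.64.

$145,860.64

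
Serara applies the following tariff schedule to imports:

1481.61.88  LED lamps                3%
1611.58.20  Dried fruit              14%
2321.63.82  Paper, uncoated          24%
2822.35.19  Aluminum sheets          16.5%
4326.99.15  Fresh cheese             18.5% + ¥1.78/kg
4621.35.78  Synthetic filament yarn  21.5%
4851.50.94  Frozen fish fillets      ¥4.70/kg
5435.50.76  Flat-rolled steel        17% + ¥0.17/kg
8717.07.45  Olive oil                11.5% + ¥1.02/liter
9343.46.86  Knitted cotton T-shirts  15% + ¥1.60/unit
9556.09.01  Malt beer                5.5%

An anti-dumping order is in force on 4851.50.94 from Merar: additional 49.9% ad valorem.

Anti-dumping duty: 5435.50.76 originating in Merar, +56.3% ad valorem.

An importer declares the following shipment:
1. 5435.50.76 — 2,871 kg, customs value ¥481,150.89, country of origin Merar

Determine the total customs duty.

¥353,171.67

Line 1 (5435.50.76, Merar, 2,871 kg, ¥481,150.89):
Base rate for 5435.50.76 is 17% + ¥0.17/kg.
Additional duty on 5435.50.76 from Merar: +56.3%. Applied ad valorem rate: 17% + 56.3% = 73.3%.
Duty = ¥481,150.89 × 73.3% + 2,871 × ¥0.17 = ¥353,171.67.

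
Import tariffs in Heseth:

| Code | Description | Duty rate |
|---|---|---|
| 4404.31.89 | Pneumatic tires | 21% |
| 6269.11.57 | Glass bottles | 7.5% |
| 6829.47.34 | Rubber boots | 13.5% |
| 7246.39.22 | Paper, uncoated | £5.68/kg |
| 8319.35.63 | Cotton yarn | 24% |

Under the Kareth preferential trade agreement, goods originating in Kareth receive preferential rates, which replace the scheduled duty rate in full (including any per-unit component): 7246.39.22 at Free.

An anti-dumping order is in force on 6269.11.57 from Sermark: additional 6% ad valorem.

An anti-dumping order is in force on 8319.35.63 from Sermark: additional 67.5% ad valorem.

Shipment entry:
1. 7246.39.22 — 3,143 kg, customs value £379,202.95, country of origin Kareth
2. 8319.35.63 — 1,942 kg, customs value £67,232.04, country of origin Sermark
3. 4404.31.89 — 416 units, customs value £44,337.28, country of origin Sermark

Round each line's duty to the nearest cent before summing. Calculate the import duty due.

Line 1 (7246.39.22, Kareth, 3,143 kg, £379,202.95):
Base rate for 7246.39.22 is £5.68/kg.
Origin Kareth qualifies under the Heseth–Kareth agreement and 7246.39.22 is covered: preferential rate Free applies instead.
Duty = £379,202.95 × 0% = £0.00.
Line 2 (8319.35.63, Sermark, 1,942 kg, £67,232.04):
Base rate for 8319.35.63 is 24%.
Additional duty on 8319.35.63 from Sermark: +67.5%. Applied ad valorem rate: 24% + 67.5% = 91.5%.
Duty = £67,232.04 × 91.5% = £61,517.32.
Line 3 (4404.31.89, Sermark, 416 units, £44,337.28):
Base rate for 4404.31.89 is 21%.
Duty = £44,337.28 × 21% = £9,310.83.
Total = £0.00 + £61,517.32 + £9,310.83 = £70,828.15.

£70,828.15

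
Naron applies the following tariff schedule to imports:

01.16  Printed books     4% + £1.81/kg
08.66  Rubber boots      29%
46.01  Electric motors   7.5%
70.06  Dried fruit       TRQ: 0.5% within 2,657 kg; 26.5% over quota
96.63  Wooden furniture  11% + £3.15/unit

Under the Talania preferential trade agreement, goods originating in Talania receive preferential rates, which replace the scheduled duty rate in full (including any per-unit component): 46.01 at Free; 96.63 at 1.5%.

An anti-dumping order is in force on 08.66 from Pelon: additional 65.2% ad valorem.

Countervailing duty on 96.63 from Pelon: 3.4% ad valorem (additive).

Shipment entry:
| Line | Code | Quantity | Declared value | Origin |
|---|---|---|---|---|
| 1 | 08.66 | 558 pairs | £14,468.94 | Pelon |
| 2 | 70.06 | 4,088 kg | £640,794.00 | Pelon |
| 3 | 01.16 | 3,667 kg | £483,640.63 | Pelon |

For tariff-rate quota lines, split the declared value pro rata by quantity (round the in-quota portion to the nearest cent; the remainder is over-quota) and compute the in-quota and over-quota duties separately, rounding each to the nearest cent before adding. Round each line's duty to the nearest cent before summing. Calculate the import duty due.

Line 1 (08.66, Pelon, 558 pairs, £14,468.94):
Base rate for 08.66 is 29%.
Additional duty on 08.66 from Pelon: +65.2%. Applied ad valorem rate: 29% + 65.2% = 94.2%.
Duty = £14,468.94 × 94.2% = £13,629.74.
Line 2 (70.06, Pelon, 4,088 kg, £640,794.00):
Code 70.06 is under a tariff-rate quota (threshold 2,657 kg). In-quota: 2,657 kg at 0.5%; over-quota: 1,431 kg at 26.5%.
Pro-rata value split: in-quota = £640,794.00 × 2,657/4,088 = £416,484.75; over-quota = £640,794.00 − £416,484.75 = £224,309.25.
In-quota duty = £416,484.75 × 0.5% = £2,082.42. Over-quota duty = £224,309.25 × 26.5% = £59,441.95.
Line duty = £2,082.42 + £59,441.95 = £61,524.37.
Line 3 (01.16, Pelon, 3,667 kg, £483,640.63):
Base rate for 01.16 is 4% + £1.81/kg.
Duty = £483,640.63 × 4% + 3,667 × £1.81 = £25,982.90.
Total = £13,629.74 + £61,524.37 + £25,982.90 = £101,137.01.

£101,137.01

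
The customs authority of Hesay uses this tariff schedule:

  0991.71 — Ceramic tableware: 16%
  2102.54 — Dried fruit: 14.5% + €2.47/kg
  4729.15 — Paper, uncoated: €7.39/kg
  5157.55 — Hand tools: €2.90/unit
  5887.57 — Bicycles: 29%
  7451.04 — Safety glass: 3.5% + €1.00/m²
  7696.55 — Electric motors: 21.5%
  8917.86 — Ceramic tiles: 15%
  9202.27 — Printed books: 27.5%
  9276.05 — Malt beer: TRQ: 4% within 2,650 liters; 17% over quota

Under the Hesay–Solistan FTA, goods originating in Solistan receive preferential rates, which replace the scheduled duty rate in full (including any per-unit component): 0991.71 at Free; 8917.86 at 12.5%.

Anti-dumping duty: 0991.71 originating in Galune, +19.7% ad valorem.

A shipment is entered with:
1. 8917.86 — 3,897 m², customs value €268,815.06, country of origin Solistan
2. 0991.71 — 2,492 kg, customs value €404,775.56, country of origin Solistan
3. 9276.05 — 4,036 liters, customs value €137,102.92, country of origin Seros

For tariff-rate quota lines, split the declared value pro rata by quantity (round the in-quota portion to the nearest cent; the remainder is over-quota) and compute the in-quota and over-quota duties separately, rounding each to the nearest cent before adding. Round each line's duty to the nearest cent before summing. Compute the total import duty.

€45,206.71

Line 1 (8917.86, Solistan, 3,897 m², €268,815.06):
Base rate for 8917.86 is 15%.
Origin Solistan qualifies under the Hesay–Solistan agreement and 8917.86 is covered: preferential rate 12.5% applies instead.
Duty = €268,815.06 × 12.5% = €33,601.88.
Line 2 (0991.71, Solistan, 2,492 kg, €404,775.56):
Base rate for 0991.71 is 16%.
Origin Solistan qualifies under the Hesay–Solistan agreement and 0991.71 is covered: preferential rate Free applies instead.
The additional-duty order on 0991.71 targets Galune, not Solistan; it does not apply.
Duty = €404,775.56 × 0% = €0.00.
Line 3 (9276.05, Seros, 4,036 liters, €137,102.92):
Code 9276.05 is under a tariff-rate quota (threshold 2,650 liters). In-quota: 2,650 liters at 4%; over-quota: 1,386 liters at 17%.
Pro-rata value split: in-quota = €137,102.92 × 2,650/4,036 = €90,020.50; over-quota = €137,102.92 − €90,020.50 = €47,082.42.
In-quota duty = €90,020.50 × 4% = €3,600.82. Over-quota duty = €47,082.42 × 17% = €8,004.01.
Line duty = €3,600.82 + €8,004.01 = €11,604.83.
Total = €33,601.88 + €0.00 + €11,604.83 = €45,206.71.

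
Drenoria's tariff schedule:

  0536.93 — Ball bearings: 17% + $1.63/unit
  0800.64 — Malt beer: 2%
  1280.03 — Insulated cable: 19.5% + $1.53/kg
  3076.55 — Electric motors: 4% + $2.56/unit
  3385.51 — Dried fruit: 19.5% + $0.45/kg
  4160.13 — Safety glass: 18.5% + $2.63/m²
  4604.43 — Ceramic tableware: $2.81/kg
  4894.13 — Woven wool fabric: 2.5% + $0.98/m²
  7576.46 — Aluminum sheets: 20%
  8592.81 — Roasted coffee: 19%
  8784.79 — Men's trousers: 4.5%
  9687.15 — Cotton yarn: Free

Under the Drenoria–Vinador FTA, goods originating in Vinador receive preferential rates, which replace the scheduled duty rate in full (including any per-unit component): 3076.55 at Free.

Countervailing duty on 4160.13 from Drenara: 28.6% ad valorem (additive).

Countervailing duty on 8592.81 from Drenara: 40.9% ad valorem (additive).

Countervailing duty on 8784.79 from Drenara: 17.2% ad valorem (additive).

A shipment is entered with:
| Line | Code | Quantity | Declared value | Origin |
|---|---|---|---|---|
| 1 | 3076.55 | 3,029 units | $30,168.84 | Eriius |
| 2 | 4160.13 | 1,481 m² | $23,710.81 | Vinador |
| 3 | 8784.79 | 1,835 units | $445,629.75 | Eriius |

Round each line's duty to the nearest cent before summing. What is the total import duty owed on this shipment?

Line 1 (3076.55, Eriius, 3,029 units, $30,168.84):
Base rate for 3076.55 is 4% + $2.56/unit.
3076.55 has an FTA preferential rate, but origin Eriius is not Vinador; base rate stands.
Duty = $30,168.84 × 4% + 3,029 × $2.56 = $8,960.99.
Line 2 (4160.13, Vinador, 1,481 m², $23,710.81):
Base rate for 4160.13 is 18.5% + $2.63/m².
Origin Vinador is the FTA partner but 4160.13 is not on the preference list; base rate stands.
The additional-duty order on 4160.13 targets Drenara, not Vinador; it does not apply.
Duty = $23,710.81 × 18.5% + 1,481 × $2.63 = $8,281.53.
Line 3 (8784.79, Eriius, 1,835 units, $445,629.75):
Base rate for 8784.79 is 4.5%.
The additional-duty order on 8784.79 targets Drenara, not Eriius; it does not apply.
Duty = $445,629.75 × 4.5% = $20,053.34.
Total = $8,960.99 + $8,281.53 + $20,053.34 = $37,295.86.

$37,295.86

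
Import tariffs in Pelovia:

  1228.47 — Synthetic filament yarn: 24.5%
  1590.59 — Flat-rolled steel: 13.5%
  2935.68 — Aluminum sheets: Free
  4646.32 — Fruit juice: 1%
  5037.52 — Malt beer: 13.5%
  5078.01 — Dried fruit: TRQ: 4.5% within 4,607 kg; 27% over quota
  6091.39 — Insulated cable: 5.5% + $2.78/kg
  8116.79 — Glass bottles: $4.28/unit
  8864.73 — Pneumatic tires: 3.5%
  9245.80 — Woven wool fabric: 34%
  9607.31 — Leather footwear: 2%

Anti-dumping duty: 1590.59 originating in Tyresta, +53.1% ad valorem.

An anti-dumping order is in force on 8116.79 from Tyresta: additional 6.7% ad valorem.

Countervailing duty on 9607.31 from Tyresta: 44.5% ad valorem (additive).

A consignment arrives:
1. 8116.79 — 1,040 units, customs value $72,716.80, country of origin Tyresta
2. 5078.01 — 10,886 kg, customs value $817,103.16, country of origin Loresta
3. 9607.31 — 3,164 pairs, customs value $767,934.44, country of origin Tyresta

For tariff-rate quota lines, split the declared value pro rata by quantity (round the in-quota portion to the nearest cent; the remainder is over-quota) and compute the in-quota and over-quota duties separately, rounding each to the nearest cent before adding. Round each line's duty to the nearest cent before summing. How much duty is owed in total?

Line 1 (8116.79, Tyresta, 1,040 units, $72,716.80):
Base rate for 8116.79 is $4.28/unit.
Additional duty on 8116.79 from Tyresta: +6.7% ad valorem. Applied ad valorem rate = 6.7%.
Duty = $72,716.80 × 6.7% + 1,040 × $4.28 = $9,323.23.
Line 2 (5078.01, Loresta, 10,886 kg, $817,103.16):
Code 5078.01 is under a tariff-rate quota (threshold 4,607 kg). In-quota: 4,607 kg at 4.5%; over-quota: 6,279 kg at 27%.
Pro-rata value split: in-quota = $817,103.16 × 4,607/10,886 = $345,801.42; over-quota = $817,103.16 − $345,801.42 = $471,301.74.
In-quota duty = $345,801.42 × 4.5% = $15,561.06. Over-quota duty = $471,301.74 × 27% = $127,251.47.
Line duty = $15,561.06 + $127,251.47 = $142,812.53.
Line 3 (9607.31, Tyresta, 3,164 pairs, $767,934.44):
Base rate for 9607.31 is 2%.
Additional duty on 9607.31 from Tyresta: +44.5%. Applied ad valorem rate: 2% + 44.5% = 46.5%.
Duty = $767,934.44 × 46.5% = $357,089.51.
Total = $9,323.23 + $142,812.53 + $357,089.51 = $509,225.27.

$509,225.27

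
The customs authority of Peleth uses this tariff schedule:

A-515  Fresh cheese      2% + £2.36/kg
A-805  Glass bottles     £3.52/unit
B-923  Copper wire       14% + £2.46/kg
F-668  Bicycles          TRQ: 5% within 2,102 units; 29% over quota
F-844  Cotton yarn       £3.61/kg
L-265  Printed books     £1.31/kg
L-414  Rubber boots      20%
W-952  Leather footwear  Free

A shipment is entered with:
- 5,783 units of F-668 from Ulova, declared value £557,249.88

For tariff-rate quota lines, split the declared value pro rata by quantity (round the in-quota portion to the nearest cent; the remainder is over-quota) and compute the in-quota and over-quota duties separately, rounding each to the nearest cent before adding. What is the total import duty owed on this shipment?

Line 1 (F-668, Ulova, 5,783 units, £557,249.88):
Code F-668 is under a tariff-rate quota (threshold 2,102 units). In-quota: 2,102 units at 5%; over-quota: 3,681 units at 29%.
Pro-rata value split: in-quota = £557,249.88 × 2,102/5,783 = £202,548.72; over-quota = £557,249.88 − £202,548.72 = £354,701.16.
In-quota duty = £202,548.72 × 5% = £10,127.44. Over-quota duty = £354,701.16 × 29% = £102,863.34.
Line duty = £10,127.44 + £102,863.34 = £112,990.78.

£112,990.78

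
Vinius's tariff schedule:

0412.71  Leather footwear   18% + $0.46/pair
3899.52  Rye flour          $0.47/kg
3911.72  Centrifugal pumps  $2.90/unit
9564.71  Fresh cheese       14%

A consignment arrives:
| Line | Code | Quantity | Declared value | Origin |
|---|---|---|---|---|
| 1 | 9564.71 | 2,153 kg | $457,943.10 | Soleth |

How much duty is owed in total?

Line 1 (9564.71, Soleth, 2,153 kg, $457,943.10):
Base rate for 9564.71 is 14%.
Duty = $457,943.10 × 14% = $64,112.03.

$64,112.03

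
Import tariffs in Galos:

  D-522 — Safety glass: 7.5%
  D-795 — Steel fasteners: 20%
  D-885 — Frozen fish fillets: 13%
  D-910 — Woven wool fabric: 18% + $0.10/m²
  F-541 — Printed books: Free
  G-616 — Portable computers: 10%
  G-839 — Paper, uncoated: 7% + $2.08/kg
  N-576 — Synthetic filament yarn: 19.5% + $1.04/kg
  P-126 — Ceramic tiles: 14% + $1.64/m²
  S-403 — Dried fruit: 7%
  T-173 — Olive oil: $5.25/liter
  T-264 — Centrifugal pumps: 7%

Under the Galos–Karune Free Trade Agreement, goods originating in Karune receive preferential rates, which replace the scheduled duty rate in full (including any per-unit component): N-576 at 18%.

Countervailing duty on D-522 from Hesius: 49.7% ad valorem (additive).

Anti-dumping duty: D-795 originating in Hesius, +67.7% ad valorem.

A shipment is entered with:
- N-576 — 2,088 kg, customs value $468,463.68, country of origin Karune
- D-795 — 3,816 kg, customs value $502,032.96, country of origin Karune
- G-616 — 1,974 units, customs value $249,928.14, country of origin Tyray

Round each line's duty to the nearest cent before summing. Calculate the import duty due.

Line 1 (N-576, Karune, 2,088 kg, $468,463.68):
Base rate for N-576 is 19.5% + $1.04/kg.
Origin Karune qualifies under the Galos–Karune agreement and N-576 is covered: preferential rate 18% applies instead.
Duty = $468,463.68 × 18% = $84,323.46.
Line 2 (D-795, Karune, 3,816 kg, $502,032.96):
Base rate for D-795 is 20%.
Origin Karune is the FTA partner but D-795 is not on the preference list; base rate stands.
The additional-duty order on D-795 targets Hesius, not Karune; it does not apply.
Duty = $502,032.96 × 20% = $100,406.59.
Line 3 (G-616, Tyray, 1,974 units, $249,928.14):
Base rate for G-616 is 10%.
Duty = $249,928.14 × 10% = $24,992.81.
Total = $84,323.46 + $100,406.59 + $24,992.81 = $209,722.86.

$209,722.86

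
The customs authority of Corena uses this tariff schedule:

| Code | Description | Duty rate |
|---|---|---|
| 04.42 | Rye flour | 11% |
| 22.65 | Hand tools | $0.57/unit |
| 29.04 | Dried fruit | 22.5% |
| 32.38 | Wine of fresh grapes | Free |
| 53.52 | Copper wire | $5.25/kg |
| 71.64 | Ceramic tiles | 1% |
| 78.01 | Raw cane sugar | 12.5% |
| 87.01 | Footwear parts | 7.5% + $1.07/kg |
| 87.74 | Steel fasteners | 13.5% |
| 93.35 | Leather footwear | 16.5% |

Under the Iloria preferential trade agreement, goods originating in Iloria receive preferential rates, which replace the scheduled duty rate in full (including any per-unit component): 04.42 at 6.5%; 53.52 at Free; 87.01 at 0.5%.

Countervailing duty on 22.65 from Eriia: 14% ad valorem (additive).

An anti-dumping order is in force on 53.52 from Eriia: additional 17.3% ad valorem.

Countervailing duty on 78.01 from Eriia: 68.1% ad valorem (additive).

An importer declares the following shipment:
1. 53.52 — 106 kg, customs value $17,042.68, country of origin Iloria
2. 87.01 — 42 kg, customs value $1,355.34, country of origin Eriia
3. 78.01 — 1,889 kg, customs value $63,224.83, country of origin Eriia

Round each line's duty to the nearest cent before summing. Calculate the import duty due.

Line 1 (53.52, Iloria, 106 kg, $17,042.68):
Base rate for 53.52 is $5.25/kg.
Origin Iloria qualifies under the Corena–Iloria agreement and 53.52 is covered: preferential rate Free applies instead.
The additional-duty order on 53.52 targets Eriia, not Iloria; it does not apply.
Duty = $17,042.68 × 0% = $0.00.
Line 2 (87.01, Eriia, 42 kg, $1,355.34):
Base rate for 87.01 is 7.5% + $1.07/kg.
87.01 has an FTA preferential rate, but origin Eriia is not Iloria; base rate stands.
Duty = $1,355.34 × 7.5% + 42 × $1.07 = $146.59.
Line 3 (78.01, Eriia, 1,889 kg, $63,224.83):
Base rate for 78.01 is 12.5%.
Additional duty on 78.01 from Eriia: +68.1%. Applied ad valorem rate: 12.5% + 68.1% = 80.6%.
Duty = $63,224.83 × 80.6% = $50,959.21.
Total = $0.00 + $146.59 + $50,959.21 = $51,105.80.

$51,105.80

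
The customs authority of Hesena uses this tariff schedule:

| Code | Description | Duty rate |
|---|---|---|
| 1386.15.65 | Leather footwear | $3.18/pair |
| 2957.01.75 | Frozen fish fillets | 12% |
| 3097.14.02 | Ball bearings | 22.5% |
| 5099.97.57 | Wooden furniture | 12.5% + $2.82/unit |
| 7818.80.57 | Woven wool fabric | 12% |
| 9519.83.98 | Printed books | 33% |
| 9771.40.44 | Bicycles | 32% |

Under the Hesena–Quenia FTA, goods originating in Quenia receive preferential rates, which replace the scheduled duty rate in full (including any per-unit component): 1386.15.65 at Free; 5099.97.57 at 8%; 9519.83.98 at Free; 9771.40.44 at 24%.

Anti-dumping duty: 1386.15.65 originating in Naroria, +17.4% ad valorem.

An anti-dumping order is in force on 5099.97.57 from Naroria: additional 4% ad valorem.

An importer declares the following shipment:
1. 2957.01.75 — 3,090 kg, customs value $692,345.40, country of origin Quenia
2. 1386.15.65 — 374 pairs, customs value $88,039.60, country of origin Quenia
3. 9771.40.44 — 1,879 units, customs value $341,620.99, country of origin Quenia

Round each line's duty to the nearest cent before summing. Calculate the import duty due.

$165,070.49

Line 1 (2957.01.75, Quenia, 3,090 kg, $692,345.40):
Base rate for 2957.01.75 is 12%.
Origin Quenia is the FTA partner but 2957.01.75 is not on the preference list; base rate stands.
Duty = $692,345.40 × 12% = $83,081.45.
Line 2 (1386.15.65, Quenia, 374 pairs, $88,039.60):
Base rate for 1386.15.65 is $3.18/pair.
Origin Quenia qualifies under the Hesena–Quenia agreement and 1386.15.65 is covered: preferential rate Free applies instead.
The additional-duty order on 1386.15.65 targets Naroria, not Quenia; it does not apply.
Duty = $88,039.60 × 0% = $0.00.
Line 3 (9771.40.44, Quenia, 1,879 units, $341,620.99):
Base rate for 9771.40.44 is 32%.
Origin Quenia qualifies under the Hesena–Quenia agreement and 9771.40.44 is covered: preferential rate 24% applies instead.
Duty = $341,620.99 × 24% = $81,989.04.
Total = $83,081.45 + $0.00 + $81,989.04 = $165,070.49.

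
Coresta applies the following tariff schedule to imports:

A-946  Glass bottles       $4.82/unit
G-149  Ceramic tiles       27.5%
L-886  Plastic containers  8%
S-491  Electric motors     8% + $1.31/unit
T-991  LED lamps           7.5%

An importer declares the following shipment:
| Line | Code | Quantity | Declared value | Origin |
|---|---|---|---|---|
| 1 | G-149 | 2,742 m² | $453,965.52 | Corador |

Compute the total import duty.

$124,840.52

Line 1 (G-149, Corador, 2,742 m², $453,965.52):
Base rate for G-149 is 27.5%.
Duty = $453,965.52 × 27.5% = $124,840.52.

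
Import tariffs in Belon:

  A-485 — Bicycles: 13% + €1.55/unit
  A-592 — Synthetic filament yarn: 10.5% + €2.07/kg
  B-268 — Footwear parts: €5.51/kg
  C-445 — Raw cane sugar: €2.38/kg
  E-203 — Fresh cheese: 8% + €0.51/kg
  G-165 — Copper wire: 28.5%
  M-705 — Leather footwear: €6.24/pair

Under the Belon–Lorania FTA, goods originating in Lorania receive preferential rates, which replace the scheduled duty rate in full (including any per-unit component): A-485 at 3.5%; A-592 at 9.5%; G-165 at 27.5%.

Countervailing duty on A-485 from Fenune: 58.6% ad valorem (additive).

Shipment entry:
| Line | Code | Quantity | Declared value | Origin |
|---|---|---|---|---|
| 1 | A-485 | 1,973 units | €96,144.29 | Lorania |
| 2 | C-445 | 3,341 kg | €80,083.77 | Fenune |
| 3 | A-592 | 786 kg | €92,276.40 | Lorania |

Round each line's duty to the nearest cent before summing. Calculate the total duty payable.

Line 1 (A-485, Lorania, 1,973 units, €96,144.29):
Base rate for A-485 is 13% + €1.55/unit.
Origin Lorania qualifies under the Belon–Lorania agreement and A-485 is covered: preferential rate 3.5% applies instead.
The additional-duty order on A-485 targets Fenune, not Lorania; it does not apply.
Duty = €96,144.29 × 3.5% = €3,365.05.
Line 2 (C-445, Fenune, 3,341 kg, €80,083.77):
Base rate for C-445 is €2.38/kg.
Duty = 3,341 × €2.38 = €7,951.58.
Line 3 (A-592, Lorania, 786 kg, €92,276.40):
Base rate for A-592 is 10.5% + €2.07/kg.
Origin Lorania qualifies under the Belon–Lorania agreement and A-592 is covered: preferential rate 9.5% applies instead.
Duty = €92,276.40 × 9.5% = €8,766.26.
Total = €3,365.05 + €7,951.58 + €8,766.26 = €20,082.89.

€20,082.89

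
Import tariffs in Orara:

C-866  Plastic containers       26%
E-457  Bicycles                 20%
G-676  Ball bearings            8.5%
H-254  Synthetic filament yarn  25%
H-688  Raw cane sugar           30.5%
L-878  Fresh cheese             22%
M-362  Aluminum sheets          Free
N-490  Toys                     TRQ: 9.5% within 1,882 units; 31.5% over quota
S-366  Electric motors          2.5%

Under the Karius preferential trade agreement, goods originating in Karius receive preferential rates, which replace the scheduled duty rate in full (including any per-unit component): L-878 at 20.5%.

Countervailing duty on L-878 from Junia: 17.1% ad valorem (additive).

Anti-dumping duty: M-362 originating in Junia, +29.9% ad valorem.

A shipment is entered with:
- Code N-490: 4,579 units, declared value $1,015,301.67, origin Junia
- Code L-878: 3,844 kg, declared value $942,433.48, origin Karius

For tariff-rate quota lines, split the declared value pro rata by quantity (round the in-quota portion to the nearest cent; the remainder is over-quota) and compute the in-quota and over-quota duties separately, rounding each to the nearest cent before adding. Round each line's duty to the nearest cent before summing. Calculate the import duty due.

$421,213.80

Line 1 (N-490, Junia, 4,579 units, $1,015,301.67):
Code N-490 is under a tariff-rate quota (threshold 1,882 units). In-quota: 1,882 units at 9.5%; over-quota: 2,697 units at 31.5%.
Pro-rata value split: in-quota = $1,015,301.67 × 1,882/4,579 = $417,295.86; over-quota = $1,015,301.67 − $417,295.86 = $598,005.81.
In-quota duty = $417,295.86 × 9.5% = $39,643.11. Over-quota duty = $598,005.81 × 31.5% = $188,371.83.
Line duty = $39,643.11 + $188,371.83 = $228,014.94.
Line 2 (L-878, Karius, 3,844 kg, $942,433.48):
Base rate for L-878 is 22%.
Origin Karius qualifies under the Orara–Karius agreement and L-878 is covered: preferential rate 20.5% applies instead.
The additional-duty order on L-878 targets Junia, not Karius; it does not apply.
Duty = $942,433.48 × 20.5% = $193,198.86.
Total = $228,014.94 + $193,198.86 = $421,213.80.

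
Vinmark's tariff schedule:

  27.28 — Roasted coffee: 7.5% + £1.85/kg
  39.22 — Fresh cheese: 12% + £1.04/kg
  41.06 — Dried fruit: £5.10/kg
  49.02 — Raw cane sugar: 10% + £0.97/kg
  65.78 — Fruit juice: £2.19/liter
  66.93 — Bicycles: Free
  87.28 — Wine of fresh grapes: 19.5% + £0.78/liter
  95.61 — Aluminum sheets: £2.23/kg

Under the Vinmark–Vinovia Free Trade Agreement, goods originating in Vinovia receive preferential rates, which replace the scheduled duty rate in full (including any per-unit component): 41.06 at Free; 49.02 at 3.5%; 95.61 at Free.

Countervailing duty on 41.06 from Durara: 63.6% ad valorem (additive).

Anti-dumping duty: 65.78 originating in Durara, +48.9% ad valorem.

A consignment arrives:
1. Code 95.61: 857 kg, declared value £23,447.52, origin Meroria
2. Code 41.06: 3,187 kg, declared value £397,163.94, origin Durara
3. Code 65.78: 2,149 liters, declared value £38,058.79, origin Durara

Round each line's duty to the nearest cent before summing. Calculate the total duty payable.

Line 1 (95.61, Meroria, 857 kg, £23,447.52):
Base rate for 95.61 is £2.23/kg.
95.61 has an FTA preferential rate, but origin Meroria is not Vinovia; base rate stands.
Duty = 857 × £2.23 = £1,911.11.
Line 2 (41.06, Durara, 3,187 kg, £397,163.94):
Base rate for 41.06 is £5.10/kg.
41.06 has an FTA preferential rate, but origin Durara is not Vinovia; base rate stands.
Additional duty on 41.06 from Durara: +63.6% ad valorem. Applied ad valorem rate = 63.6%.
Duty = £397,163.94 × 63.6% + 3,187 × £5.10 = £268,849.97.
Line 3 (65.78, Durara, 2,149 liters, £38,058.79):
Base rate for 65.78 is £2.19/liter.
Additional duty on 65.78 from Durara: +48.9% ad valorem. Applied ad valorem rate = 48.9%.
Duty = £38,058.79 × 48.9% + 2,149 × £2.19 = £23,317.06.
Total = £1,911.11 + £268,849.97 + £23,317.06 = £294,078.14.

£294,078.14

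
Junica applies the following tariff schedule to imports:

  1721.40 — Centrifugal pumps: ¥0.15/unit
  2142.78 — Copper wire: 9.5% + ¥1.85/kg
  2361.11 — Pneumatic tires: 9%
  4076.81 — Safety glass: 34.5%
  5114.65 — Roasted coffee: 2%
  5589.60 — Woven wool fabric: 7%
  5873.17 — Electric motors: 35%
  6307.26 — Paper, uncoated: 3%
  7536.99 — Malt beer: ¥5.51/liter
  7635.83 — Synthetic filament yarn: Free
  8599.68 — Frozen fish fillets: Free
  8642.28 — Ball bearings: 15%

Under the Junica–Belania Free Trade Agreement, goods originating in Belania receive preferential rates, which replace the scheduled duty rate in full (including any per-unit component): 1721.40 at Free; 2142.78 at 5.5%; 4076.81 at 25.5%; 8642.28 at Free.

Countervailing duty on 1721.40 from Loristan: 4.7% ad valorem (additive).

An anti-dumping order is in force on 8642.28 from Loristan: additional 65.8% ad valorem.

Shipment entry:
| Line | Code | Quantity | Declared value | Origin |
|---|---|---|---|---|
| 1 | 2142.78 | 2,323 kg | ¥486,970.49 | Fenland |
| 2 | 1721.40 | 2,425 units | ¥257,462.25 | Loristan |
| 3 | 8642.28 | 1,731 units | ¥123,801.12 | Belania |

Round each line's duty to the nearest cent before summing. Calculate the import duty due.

¥63,024.23

Line 1 (2142.78, Fenland, 2,323 kg, ¥486,970.49):
Base rate for 2142.78 is 9.5% + ¥1.85/kg.
2142.78 has an FTA preferential rate, but origin Fenland is not Belania; base rate stands.
Duty = ¥486,970.49 × 9.5% + 2,323 × ¥1.85 = ¥50,559.75.
Line 2 (1721.40, Loristan, 2,425 units, ¥257,462.25):
Base rate for 1721.40 is ¥0.15/unit.
1721.40 has an FTA preferential rate, but origin Loristan is not Belania; base rate stands.
Additional duty on 1721.40 from Loristan: +4.7% ad valorem. Applied ad valorem rate = 4.7%.
Duty = ¥257,462.25 × 4.7% + 2,425 × ¥0.15 = ¥12,464.48.
Line 3 (8642.28, Belania, 1,731 units, ¥123,801.12):
Base rate for 8642.28 is 15%.
Origin Belania qualifies under the Junica–Belania agreement and 8642.28 is covered: preferential rate Free applies instead.
The additional-duty order on 8642.28 targets Loristan, not Belania; it does not apply.
Duty = ¥123,801.12 × 0% = ¥0.00.
Total = ¥50,559.75 + ¥12,464.48 + ¥0.00 = ¥63,024.23.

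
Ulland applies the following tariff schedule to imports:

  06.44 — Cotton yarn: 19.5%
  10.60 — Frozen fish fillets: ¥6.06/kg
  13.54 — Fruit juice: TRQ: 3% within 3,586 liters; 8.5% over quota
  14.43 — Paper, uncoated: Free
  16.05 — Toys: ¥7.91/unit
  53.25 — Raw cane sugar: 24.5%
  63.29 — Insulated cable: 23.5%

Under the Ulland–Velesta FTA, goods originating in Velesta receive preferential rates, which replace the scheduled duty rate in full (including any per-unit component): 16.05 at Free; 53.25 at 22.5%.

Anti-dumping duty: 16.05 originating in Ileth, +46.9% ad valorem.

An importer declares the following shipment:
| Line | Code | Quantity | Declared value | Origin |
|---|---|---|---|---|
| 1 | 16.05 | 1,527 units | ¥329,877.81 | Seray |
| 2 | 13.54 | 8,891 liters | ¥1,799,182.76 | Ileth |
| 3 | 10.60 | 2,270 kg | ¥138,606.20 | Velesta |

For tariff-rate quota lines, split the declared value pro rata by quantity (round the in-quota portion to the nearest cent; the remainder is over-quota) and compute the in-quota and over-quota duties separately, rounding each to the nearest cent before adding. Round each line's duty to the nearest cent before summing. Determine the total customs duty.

Line 1 (16.05, Seray, 1,527 units, ¥329,877.81):
Base rate for 16.05 is ¥7.91/unit.
16.05 has an FTA preferential rate, but origin Seray is not Velesta; base rate stands.
The additional-duty order on 16.05 targets Ileth, not Seray; it does not apply.
Duty = 1,527 × ¥7.91 = ¥12,078.57.
Line 2 (13.54, Ileth, 8,891 liters, ¥1,799,182.76):
Code 13.54 is under a tariff-rate quota (threshold 3,586 liters). In-quota: 3,586 liters at 3%; over-quota: 5,305 liters at 8.5%.
Pro-rata value split: in-quota = ¥1,799,182.76 × 3,586/8,891 = ¥725,662.96; over-quota = ¥1,799,182.76 − ¥725,662.96 = ¥1,073,519.80.
In-quota duty = ¥725,662.96 × 3% = ¥21,769.89. Over-quota duty = ¥1,073,519.80 × 8.5% = ¥91,249.18.
Line duty = ¥21,769.89 + ¥91,249.18 = ¥113,019.07.
Line 3 (10.60, Velesta, 2,270 kg, ¥138,606.20):
Base rate for 10.60 is ¥6.06/kg.
Origin Velesta is the FTA partner but 10.60 is not on the preference list; base rate stands.
Duty = 2,270 × ¥6.06 = ¥13,756.20.
Total = ¥12,078.57 + ¥113,019.07 + ¥13,756.20 = ¥138,853.84.

¥138,853.84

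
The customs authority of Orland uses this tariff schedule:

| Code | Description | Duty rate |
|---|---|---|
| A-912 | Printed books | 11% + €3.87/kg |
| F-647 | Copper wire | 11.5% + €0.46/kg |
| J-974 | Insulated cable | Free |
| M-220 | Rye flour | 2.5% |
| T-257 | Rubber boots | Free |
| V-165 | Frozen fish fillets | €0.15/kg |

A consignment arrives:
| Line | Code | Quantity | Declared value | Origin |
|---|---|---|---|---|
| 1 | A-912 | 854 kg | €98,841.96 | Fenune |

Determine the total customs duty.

Line 1 (A-912, Fenune, 854 kg, €98,841.96):
Base rate for A-912 is 11% + €3.87/kg.
Duty = €98,841.96 × 11% + 854 × €3.87 = €14,177.60.

€14,177.60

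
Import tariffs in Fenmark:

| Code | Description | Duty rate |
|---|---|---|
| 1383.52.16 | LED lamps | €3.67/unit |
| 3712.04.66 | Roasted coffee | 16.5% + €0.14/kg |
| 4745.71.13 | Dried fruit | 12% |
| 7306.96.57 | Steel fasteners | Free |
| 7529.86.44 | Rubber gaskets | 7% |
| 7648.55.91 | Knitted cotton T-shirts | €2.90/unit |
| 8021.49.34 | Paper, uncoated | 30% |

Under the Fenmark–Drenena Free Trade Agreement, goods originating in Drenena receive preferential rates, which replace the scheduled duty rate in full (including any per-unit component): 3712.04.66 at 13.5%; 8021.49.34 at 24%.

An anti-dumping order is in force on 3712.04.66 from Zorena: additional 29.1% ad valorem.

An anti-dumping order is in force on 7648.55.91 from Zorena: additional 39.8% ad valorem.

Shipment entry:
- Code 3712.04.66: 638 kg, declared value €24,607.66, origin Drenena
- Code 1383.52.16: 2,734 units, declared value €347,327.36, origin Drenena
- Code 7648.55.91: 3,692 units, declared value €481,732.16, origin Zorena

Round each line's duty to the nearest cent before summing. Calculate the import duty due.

€215,792.01

Line 1 (3712.04.66, Drenena, 638 kg, €24,607.66):
Base rate for 3712.04.66 is 16.5% + €0.14/kg.
Origin Drenena qualifies under the Fenmark–Drenena agreement and 3712.04.66 is covered: preferential rate 13.5% applies instead.
The additional-duty order on 3712.04.66 targets Zorena, not Drenena; it does not apply.
Duty = €24,607.66 × 13.5% = €3,322.03.
Line 2 (1383.52.16, Drenena, 2,734 units, €347,327.36):
Base rate for 1383.52.16 is €3.67/unit.
Origin Drenena is the FTA partner but 1383.52.16 is not on the preference list; base rate stands.
Duty = 2,734 × €3.67 = €10,033.78.
Line 3 (7648.55.91, Zorena, 3,692 units, €481,732.16):
Base rate for 7648.55.91 is €2.90/unit.
Additional duty on 7648.55.91 from Zorena: +39.8% ad valorem. Applied ad valorem rate = 39.8%.
Duty = €481,732.16 × 39.8% + 3,692 × €2.90 = €202,436.20.
Total = €3,322.03 + €10,033.78 + €202,436.20 = €215,792.01.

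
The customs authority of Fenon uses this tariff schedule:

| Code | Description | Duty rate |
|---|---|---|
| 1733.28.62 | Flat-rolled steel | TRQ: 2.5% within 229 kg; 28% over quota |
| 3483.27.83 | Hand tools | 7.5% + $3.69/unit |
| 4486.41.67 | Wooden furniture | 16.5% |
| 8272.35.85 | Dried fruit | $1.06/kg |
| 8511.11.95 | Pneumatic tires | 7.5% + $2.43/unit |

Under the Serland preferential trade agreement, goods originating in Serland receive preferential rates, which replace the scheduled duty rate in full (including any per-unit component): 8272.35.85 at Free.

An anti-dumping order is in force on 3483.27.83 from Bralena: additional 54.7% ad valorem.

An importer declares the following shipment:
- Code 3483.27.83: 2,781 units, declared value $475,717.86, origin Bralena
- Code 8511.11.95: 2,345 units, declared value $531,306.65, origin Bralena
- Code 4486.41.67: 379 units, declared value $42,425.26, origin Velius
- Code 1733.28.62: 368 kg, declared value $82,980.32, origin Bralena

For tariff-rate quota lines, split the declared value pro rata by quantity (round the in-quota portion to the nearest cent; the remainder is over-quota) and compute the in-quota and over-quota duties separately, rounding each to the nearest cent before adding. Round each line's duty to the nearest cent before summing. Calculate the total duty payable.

$368,771.92

Line 1 (3483.27.83, Bralena, 2,781 units, $475,717.86):
Base rate for 3483.27.83 is 7.5% + $3.69/unit.
Additional duty on 3483.27.83 from Bralena: +54.7%. Applied ad valorem rate: 7.5% + 54.7% = 62.2%.
Duty = $475,717.86 × 62.2% + 2,781 × $3.69 = $306,158.40.
Line 2 (8511.11.95, Bralena, 2,345 units, $531,306.65):
Base rate for 8511.11.95 is 7.5% + $2.43/unit.
Duty = $531,306.65 × 7.5% + 2,345 × $2.43 = $45,546.35.
Line 3 (4486.41.67, Velius, 379 units, $42,425.26):
Base rate for 4486.41.67 is 16.5%.
Duty = $42,425.26 × 16.5% = $7,000.17.
Line 4 (1733.28.62, Bralena, 368 kg, $82,980.32):
Code 1733.28.62 is under a tariff-rate quota (threshold 229 kg). In-quota: 229 kg at 2.5%; over-quota: 139 kg at 28%.
Pro-rata value split: in-quota = $82,980.32 × 229/368 = $51,637.21; over-quota = $82,980.32 − $51,637.21 = $31,343.11.
In-quota duty = $51,637.21 × 2.5% = $1,290.93. Over-quota duty = $31,343.11 × 28% = $8,776.07.
Line duty = $1,290.93 + $8,776.07 = $10,067.00.
Total = $306,158.40 + $45,546.35 + $7,000.17 + $10,067.00 = $368,771.92.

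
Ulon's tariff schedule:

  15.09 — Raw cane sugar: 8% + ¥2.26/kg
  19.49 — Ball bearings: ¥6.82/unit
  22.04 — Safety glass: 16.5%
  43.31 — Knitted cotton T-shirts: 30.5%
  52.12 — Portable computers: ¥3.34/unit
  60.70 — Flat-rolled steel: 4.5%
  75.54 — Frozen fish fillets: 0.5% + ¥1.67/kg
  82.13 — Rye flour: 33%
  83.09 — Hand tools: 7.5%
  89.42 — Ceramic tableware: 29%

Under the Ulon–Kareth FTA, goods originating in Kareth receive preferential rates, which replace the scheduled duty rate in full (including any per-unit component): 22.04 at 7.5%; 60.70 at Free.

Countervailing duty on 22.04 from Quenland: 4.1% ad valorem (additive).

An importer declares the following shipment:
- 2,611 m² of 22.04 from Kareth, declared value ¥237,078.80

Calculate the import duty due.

¥17,780.91

Line 1 (22.04, Kareth, 2,611 m², ¥237,078.80):
Base rate for 22.04 is 16.5%.
Origin Kareth qualifies under the Ulon–Kareth agreement and 22.04 is covered: preferential rate 7.5% applies instead.
The additional-duty order on 22.04 targets Quenland, not Kareth; it does not apply.
Duty = ¥237,078.80 × 7.5% = ¥17,780.91.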